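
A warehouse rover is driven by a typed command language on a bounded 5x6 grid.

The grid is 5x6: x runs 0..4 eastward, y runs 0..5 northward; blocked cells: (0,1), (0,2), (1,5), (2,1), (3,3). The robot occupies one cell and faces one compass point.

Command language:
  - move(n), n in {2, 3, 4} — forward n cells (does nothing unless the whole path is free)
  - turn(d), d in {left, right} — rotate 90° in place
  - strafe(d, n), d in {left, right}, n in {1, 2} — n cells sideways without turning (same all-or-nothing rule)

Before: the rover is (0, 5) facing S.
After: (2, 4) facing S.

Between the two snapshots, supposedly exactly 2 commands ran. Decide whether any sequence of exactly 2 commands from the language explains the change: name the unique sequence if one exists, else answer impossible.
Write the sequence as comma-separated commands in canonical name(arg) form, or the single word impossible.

every 2-command combo misses the target.

impossible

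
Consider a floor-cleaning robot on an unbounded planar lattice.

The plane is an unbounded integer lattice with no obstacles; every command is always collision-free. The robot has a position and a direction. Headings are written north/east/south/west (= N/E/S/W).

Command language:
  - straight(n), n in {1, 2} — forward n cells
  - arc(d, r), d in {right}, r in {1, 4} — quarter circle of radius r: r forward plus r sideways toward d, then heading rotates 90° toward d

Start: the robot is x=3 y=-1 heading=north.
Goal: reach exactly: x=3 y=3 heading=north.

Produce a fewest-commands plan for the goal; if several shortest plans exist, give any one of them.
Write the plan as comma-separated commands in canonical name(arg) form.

straight(2), straight(2)

begin: x=3 y=-1 heading=north
1. straight(2) → x=3 y=1 heading=north
2. straight(2) → x=3 y=3 heading=north
nothing shorter than 2 reaches the goal.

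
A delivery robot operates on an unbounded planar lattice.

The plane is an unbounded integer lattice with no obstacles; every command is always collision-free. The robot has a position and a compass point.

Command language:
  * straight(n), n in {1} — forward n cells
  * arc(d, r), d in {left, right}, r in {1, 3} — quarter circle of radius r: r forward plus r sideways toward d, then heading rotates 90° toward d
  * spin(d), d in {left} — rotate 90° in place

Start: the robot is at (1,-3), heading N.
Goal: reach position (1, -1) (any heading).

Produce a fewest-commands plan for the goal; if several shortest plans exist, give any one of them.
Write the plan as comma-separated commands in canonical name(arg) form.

straight(1), straight(1)

start: at (1,-3), heading N
step 1 (straight(1)): at (1,-2), heading N
step 2 (straight(1)): at (1,-1), heading N
no 1-step plan works, so 2 is optimal.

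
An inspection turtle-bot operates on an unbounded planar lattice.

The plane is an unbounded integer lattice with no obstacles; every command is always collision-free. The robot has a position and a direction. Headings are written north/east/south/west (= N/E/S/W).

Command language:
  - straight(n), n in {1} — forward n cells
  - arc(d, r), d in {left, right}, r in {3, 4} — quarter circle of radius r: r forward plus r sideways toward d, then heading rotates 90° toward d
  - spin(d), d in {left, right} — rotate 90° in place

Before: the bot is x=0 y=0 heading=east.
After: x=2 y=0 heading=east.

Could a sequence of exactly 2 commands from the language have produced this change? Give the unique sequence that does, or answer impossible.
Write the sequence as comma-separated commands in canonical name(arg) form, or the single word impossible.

straight(1), straight(1)

key: heading stays E — no command in the sequence turns
start: x=0 y=0 heading=east
1. straight(1) → x=1 y=0 heading=east
2. straight(1) → x=2 y=0 heading=east
all 49 alternatives checked — unique.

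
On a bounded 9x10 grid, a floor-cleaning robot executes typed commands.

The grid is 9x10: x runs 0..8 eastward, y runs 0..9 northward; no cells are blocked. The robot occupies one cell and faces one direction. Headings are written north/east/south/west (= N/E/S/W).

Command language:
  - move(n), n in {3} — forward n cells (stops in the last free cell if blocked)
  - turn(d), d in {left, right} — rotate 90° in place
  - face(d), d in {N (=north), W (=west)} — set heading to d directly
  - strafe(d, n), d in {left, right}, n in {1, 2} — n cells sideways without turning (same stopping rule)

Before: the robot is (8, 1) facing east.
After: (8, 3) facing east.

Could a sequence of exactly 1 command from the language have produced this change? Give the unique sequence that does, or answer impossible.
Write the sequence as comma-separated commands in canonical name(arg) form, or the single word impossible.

strafe(left, 2)

key: heading stays E — the single command does not turn
begin: (8, 1) facing east
[1] after strafe(left, 2): (8, 3) facing east
no rival 1-sequence matches.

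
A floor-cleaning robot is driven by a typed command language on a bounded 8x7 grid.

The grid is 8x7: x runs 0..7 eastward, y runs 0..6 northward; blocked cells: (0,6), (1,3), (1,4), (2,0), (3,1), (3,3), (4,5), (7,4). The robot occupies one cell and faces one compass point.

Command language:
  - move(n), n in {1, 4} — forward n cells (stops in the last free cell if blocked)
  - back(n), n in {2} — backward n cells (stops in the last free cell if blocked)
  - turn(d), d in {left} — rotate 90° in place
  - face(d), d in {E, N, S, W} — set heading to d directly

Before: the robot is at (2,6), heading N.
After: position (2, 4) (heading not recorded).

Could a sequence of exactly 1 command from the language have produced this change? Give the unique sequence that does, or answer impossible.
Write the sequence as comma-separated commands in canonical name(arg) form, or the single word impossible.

initial: at (2,6), heading N
[1] after back(2): at (2,4), heading N
no other 1-command option fits: unique.

back(2)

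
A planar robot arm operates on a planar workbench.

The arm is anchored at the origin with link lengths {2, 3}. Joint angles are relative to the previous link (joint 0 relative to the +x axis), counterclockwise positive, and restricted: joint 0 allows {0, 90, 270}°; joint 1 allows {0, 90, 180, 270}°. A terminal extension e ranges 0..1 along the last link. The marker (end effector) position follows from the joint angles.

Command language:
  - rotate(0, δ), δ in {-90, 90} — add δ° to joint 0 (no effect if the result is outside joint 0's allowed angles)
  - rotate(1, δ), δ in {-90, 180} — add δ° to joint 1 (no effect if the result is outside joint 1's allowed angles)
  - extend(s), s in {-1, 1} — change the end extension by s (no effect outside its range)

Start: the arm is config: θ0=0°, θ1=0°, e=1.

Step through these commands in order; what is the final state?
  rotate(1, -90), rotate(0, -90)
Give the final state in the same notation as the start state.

config: θ0=270°, θ1=270°, e=1

begin: config: θ0=0°, θ1=0°, e=1
1. rotate(1, -90) → config: θ0=0°, θ1=270°, e=1
2. rotate(0, -90) → config: θ0=270°, θ1=270°, e=1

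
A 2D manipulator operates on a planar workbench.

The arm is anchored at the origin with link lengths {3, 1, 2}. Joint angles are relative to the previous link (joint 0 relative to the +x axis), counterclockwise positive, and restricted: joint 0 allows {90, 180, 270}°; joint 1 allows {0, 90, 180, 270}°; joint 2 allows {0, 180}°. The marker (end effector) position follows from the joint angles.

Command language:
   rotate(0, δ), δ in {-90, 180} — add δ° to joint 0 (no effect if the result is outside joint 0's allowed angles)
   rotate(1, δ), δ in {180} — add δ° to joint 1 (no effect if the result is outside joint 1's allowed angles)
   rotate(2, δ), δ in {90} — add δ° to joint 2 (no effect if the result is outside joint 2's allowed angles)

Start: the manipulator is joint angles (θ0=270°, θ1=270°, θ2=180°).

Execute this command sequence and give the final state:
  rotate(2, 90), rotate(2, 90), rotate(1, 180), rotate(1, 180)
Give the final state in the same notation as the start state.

initial: joint angles (θ0=270°, θ1=270°, θ2=180°)
1. rotate(2, 90) → joint angles (θ0=270°, θ1=270°, θ2=180°)
2. rotate(2, 90) → joint angles (θ0=270°, θ1=270°, θ2=180°)
3. rotate(1, 180) → joint angles (θ0=270°, θ1=90°, θ2=180°)
4. rotate(1, 180) → joint angles (θ0=270°, θ1=270°, θ2=180°)

joint angles (θ0=270°, θ1=270°, θ2=180°)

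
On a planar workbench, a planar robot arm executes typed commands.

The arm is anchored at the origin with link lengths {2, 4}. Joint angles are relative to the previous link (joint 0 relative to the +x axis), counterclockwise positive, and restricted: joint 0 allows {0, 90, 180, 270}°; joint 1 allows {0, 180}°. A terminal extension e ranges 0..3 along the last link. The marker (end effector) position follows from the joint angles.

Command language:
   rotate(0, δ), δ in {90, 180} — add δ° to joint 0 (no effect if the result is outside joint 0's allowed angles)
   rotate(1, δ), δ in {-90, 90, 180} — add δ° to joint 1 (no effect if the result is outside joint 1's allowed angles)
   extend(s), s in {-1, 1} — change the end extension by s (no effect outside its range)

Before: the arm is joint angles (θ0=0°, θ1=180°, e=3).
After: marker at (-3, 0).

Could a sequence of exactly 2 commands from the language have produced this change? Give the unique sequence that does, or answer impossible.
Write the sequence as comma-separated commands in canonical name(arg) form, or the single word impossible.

extend(-1), extend(-1)

t0: joint angles (θ0=0°, θ1=180°, e=3)
1. extend(-1) → joint angles (θ0=0°, θ1=180°, e=2)
2. extend(-1) → joint angles (θ0=0°, θ1=180°, e=1)
no rival 2-sequence matches.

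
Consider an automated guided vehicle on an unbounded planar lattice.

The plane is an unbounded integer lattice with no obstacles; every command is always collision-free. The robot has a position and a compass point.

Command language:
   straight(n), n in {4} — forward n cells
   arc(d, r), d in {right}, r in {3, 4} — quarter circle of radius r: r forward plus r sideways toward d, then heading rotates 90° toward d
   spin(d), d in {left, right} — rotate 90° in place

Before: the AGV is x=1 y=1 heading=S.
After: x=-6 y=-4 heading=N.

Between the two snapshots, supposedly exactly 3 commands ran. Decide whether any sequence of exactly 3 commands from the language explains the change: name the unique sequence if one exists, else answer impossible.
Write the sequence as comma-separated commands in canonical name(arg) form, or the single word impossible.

key: cell and facing (now N) both changed — the 3 commands mix motion and turning
t0: x=1 y=1 heading=S
[1] after straight(4): x=1 y=-3 heading=S
[2] after arc(right, 4): x=-3 y=-7 heading=W
[3] after arc(right, 3): x=-6 y=-4 heading=N
uniquely the one of 125 3-step routes that fits.

straight(4), arc(right, 4), arc(right, 3)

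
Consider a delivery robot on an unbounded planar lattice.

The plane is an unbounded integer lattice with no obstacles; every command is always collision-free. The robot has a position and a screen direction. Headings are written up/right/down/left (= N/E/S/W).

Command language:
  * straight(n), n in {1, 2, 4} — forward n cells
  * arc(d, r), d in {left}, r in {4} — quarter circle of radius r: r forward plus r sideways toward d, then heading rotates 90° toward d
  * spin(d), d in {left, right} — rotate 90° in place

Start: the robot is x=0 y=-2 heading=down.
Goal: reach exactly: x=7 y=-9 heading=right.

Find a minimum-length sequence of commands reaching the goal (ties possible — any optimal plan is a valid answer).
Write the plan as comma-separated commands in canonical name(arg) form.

begin: x=0 y=-2 heading=down
1. straight(2) → x=0 y=-4 heading=down
2. straight(1) → x=0 y=-5 heading=down
3. arc(left, 4) → x=4 y=-9 heading=right
4. straight(2) → x=6 y=-9 heading=right
5. straight(1) → x=7 y=-9 heading=right
shorter routes all fall short; 5 is best.

straight(2), straight(1), arc(left, 4), straight(2), straight(1)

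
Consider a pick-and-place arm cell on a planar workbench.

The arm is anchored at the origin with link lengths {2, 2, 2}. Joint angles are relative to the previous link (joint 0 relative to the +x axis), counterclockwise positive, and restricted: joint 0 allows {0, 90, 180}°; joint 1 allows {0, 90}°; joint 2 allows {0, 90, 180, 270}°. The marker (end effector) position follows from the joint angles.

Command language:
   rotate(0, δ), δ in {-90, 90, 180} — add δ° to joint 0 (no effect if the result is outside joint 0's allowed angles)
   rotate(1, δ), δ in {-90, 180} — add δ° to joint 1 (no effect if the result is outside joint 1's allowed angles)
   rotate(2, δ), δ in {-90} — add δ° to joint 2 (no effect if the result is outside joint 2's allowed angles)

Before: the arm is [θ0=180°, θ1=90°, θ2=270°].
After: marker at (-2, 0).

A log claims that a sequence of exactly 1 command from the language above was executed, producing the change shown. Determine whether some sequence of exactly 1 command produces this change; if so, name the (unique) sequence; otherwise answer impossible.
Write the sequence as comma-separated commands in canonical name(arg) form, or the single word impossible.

t0: [θ0=180°, θ1=90°, θ2=270°]
1. rotate(2, -90) → [θ0=180°, θ1=90°, θ2=180°]
no rival 1-sequence matches.

rotate(2, -90)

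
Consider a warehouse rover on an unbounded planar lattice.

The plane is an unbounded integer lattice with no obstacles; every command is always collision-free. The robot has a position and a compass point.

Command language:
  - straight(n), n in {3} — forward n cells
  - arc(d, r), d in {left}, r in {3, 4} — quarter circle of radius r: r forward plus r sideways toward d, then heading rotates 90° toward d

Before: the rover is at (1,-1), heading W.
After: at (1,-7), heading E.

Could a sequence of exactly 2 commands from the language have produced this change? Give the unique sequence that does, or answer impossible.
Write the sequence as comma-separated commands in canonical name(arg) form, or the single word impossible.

arc(left, 3), arc(left, 3)

key: position moved to (1,-7) AND the heading swung to E — translation plus rotation needed
begin: at (1,-1), heading W
[1] after arc(left, 3): at (-2,-4), heading S
[2] after arc(left, 3): at (1,-7), heading E
uniquely the one of 9 2-step routes that fits.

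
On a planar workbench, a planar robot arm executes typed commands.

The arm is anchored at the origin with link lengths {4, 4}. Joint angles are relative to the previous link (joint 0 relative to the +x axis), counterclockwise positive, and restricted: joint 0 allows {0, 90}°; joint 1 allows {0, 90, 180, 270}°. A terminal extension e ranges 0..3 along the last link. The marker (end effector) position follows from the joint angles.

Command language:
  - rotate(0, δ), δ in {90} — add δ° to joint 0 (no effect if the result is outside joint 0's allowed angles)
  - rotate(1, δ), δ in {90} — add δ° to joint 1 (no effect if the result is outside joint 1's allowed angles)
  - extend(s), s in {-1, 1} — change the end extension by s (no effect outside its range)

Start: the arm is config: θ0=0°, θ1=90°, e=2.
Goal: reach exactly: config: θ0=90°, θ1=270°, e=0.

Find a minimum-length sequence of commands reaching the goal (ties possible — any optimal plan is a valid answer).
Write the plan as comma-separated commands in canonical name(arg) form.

extend(-1), extend(-1), rotate(1, 90), rotate(1, 90), rotate(0, 90)

from: config: θ0=0°, θ1=90°, e=2
1. extend(-1) → config: θ0=0°, θ1=90°, e=1
2. extend(-1) → config: θ0=0°, θ1=90°, e=0
3. rotate(1, 90) → config: θ0=0°, θ1=180°, e=0
4. rotate(1, 90) → config: θ0=0°, θ1=270°, e=0
5. rotate(0, 90) → config: θ0=90°, θ1=270°, e=0
no 4-step plan works, so 5 is optimal.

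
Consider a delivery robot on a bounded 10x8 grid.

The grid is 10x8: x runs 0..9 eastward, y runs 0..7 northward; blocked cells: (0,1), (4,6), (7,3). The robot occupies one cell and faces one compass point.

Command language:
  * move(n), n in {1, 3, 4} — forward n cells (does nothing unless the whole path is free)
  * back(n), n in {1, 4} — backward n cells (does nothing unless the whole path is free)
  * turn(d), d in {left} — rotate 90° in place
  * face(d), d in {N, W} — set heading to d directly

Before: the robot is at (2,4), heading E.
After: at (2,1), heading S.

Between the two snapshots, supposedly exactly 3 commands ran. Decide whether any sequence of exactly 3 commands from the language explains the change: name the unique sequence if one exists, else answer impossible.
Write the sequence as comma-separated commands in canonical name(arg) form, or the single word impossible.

face(W), turn(left), move(3)

key: cell and facing (now S) both changed — the 3 commands mix motion and turning
begin: at (2,4), heading E
1. face(W) → at (2,4), heading W
2. turn(left) → at (2,4), heading S
3. move(3) → at (2,1), heading S
uniquely the one of 512 3-step routes that fits.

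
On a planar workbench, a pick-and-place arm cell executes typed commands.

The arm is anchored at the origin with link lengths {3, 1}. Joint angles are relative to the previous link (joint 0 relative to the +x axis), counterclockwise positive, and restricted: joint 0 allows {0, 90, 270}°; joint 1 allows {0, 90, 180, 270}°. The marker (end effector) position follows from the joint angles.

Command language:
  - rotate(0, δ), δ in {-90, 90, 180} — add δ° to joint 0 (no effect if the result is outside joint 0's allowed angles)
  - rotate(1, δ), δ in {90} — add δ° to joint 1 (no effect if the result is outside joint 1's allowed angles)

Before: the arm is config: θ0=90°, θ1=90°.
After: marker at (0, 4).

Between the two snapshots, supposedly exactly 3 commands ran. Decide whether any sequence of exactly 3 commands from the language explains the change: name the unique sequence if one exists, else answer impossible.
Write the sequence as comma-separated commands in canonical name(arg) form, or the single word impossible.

start: config: θ0=90°, θ1=90°
step 1 (rotate(1, 90)): config: θ0=90°, θ1=180°
step 2 (rotate(1, 90)): config: θ0=90°, θ1=270°
step 3 (rotate(1, 90)): config: θ0=90°, θ1=0°
no rival 3-sequence matches.

rotate(1, 90), rotate(1, 90), rotate(1, 90)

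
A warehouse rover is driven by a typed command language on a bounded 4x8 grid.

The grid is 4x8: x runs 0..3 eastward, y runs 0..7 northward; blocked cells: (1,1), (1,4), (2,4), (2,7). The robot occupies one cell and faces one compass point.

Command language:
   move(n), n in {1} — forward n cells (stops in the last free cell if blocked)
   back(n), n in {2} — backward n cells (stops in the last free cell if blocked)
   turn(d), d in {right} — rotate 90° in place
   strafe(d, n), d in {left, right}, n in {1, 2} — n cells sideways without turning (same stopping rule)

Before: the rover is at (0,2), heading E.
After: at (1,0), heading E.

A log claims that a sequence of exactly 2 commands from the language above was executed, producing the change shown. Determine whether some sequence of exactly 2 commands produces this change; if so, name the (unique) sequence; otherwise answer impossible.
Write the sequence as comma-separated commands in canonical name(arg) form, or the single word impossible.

key: heading stays E — no command in the sequence turns
initial: at (0,2), heading E
t=1 strafe(right, 2) ⇒ at (0,0), heading E
t=2 move(1) ⇒ at (1,0), heading E
no rival 2-sequence matches.

strafe(right, 2), move(1)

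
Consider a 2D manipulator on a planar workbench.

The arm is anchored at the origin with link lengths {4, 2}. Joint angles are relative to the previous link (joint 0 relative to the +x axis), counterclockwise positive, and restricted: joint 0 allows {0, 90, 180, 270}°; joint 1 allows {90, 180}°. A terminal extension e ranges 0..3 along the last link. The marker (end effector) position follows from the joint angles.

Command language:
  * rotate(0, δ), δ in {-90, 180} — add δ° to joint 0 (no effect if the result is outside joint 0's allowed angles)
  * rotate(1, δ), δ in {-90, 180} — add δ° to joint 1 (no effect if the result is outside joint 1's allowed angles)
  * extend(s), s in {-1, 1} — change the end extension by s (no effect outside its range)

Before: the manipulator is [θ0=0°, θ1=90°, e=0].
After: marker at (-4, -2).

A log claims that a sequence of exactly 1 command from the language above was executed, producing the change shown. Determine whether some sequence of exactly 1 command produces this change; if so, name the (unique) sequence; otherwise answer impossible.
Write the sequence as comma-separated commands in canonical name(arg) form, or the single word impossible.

initial: [θ0=0°, θ1=90°, e=0]
t=1 rotate(0, 180) ⇒ [θ0=180°, θ1=90°, e=0]
all 6 alternatives checked — unique.

rotate(0, 180)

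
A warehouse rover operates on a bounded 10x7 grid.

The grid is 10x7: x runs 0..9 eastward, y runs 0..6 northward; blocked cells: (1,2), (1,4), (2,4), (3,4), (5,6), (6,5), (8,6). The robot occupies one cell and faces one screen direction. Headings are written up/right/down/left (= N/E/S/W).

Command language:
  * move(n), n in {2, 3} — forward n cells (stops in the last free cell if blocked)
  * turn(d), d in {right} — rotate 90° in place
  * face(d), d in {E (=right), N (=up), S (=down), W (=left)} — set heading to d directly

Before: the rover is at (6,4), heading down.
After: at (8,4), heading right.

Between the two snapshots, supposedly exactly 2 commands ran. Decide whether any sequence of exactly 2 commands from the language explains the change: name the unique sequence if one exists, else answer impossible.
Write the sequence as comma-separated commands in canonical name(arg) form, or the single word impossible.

key: order matters: swapping face(E) and move(2) lands elsewhere
initial: at (6,4), heading down
t=1 face(E) ⇒ at (6,4), heading right
t=2 move(2) ⇒ at (8,4), heading right
all 49 alternatives checked — unique.

face(E), move(2)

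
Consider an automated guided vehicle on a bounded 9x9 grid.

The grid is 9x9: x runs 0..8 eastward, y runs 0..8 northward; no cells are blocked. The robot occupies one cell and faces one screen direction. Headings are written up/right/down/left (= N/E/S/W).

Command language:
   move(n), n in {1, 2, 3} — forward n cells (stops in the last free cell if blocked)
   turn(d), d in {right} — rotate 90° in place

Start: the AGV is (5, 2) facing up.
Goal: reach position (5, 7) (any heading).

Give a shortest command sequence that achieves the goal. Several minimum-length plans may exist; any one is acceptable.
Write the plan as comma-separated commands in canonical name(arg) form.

move(2), move(3)

initial: (5, 2) facing up
[1] after move(2): (5, 4) facing up
[2] after move(3): (5, 7) facing up
no 1-step plan works, so 2 is optimal.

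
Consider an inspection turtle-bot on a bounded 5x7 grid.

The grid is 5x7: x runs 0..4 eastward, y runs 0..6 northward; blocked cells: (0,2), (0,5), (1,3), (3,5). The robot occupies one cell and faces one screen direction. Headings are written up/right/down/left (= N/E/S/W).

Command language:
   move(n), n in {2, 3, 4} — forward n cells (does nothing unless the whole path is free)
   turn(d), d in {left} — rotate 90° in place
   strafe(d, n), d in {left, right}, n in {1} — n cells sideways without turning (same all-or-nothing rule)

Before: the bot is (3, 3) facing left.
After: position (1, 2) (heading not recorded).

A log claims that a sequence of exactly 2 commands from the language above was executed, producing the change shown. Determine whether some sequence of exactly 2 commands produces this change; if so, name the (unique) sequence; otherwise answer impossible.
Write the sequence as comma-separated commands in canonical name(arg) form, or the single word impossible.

key: running move(2) before strafe(left, 1) would end elsewhere — order is forced
start: (3, 3) facing left
t=1 strafe(left, 1) ⇒ (3, 2) facing left
t=2 move(2) ⇒ (1, 2) facing left
no other 2-command option fits: unique.

strafe(left, 1), move(2)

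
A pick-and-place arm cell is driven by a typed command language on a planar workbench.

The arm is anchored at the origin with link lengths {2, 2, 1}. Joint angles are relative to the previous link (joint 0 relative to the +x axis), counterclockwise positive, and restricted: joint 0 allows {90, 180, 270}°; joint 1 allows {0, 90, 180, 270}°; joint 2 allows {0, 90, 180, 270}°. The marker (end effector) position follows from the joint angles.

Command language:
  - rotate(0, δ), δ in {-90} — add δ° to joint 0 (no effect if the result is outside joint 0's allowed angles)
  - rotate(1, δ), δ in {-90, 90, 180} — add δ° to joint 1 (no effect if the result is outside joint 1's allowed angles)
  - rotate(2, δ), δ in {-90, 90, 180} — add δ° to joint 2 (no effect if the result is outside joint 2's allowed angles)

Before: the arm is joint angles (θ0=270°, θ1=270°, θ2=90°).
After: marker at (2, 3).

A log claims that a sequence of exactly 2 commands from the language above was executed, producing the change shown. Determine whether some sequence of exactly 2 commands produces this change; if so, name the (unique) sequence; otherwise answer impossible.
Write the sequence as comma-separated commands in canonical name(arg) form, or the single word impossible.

rotate(0, -90), rotate(0, -90)

start: joint angles (θ0=270°, θ1=270°, θ2=90°)
step 1 (rotate(0, -90)): joint angles (θ0=180°, θ1=270°, θ2=90°)
step 2 (rotate(0, -90)): joint angles (θ0=90°, θ1=270°, θ2=90°)
uniquely the one of 49 2-step routes that fits.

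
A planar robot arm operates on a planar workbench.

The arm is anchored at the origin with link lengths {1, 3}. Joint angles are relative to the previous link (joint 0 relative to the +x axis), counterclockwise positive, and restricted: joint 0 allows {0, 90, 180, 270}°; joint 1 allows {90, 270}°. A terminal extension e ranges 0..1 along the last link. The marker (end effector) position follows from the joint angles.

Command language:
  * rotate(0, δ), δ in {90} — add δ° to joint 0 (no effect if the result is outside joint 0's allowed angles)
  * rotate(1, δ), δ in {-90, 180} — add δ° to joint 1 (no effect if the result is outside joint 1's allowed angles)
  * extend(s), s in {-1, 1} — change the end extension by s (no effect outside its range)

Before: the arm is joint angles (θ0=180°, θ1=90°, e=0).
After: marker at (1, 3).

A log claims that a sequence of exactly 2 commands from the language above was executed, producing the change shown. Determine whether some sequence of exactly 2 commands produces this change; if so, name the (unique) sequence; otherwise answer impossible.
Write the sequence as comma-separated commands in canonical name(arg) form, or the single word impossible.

from: joint angles (θ0=180°, θ1=90°, e=0)
[1] after rotate(0, 90): joint angles (θ0=270°, θ1=90°, e=0)
[2] after rotate(0, 90): joint angles (θ0=0°, θ1=90°, e=0)
uniquely the one of 25 2-step routes that fits.

rotate(0, 90), rotate(0, 90)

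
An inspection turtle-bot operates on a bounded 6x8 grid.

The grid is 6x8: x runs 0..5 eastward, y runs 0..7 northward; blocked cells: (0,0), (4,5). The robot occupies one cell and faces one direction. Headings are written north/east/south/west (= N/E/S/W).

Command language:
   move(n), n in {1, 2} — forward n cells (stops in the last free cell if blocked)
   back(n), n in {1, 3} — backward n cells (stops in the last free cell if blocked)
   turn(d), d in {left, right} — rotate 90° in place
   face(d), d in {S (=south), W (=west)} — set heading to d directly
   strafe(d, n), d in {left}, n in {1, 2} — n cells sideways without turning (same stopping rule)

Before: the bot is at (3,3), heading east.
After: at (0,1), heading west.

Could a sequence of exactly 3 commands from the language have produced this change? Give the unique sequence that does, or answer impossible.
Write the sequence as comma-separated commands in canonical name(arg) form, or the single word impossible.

back(3), face(W), strafe(left, 2)

key: running strafe(left, 2) before back(3) would end elsewhere — order is forced
begin: at (3,3), heading east
t=1 back(3) ⇒ at (0,3), heading east
t=2 face(W) ⇒ at (0,3), heading west
t=3 strafe(left, 2) ⇒ at (0,1), heading west
all 1000 alternatives checked — unique.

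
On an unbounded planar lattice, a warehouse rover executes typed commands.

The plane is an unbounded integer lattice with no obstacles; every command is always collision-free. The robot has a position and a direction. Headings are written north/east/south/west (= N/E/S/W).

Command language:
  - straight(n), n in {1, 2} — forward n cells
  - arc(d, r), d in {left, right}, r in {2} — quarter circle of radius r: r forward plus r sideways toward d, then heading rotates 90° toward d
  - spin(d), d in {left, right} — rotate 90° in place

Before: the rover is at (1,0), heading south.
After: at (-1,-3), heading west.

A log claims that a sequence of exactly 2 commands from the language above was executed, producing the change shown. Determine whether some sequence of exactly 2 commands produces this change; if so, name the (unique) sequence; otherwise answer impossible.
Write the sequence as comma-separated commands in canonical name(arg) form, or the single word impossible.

straight(1), arc(right, 2)

key: cell and facing (now W) both changed — the 2 commands mix motion and turning
t0: at (1,0), heading south
[1] after straight(1): at (1,-1), heading south
[2] after arc(right, 2): at (-1,-3), heading west
uniquely the one of 36 2-step routes that fits.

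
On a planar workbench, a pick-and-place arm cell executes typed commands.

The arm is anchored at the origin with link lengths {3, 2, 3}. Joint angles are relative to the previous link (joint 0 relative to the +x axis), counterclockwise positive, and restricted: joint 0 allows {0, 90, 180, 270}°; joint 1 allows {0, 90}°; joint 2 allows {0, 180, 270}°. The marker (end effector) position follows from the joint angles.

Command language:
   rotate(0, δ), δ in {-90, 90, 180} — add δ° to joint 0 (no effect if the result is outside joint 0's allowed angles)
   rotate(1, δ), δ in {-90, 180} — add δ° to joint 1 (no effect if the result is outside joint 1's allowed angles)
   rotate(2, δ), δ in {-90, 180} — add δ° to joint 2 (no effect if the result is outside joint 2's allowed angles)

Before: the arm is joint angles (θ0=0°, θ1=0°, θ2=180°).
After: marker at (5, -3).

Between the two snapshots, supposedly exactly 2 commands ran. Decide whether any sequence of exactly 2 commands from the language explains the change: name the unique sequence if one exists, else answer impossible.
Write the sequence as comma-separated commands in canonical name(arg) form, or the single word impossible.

rotate(2, 180), rotate(2, -90)

key: order matters: swapping rotate(2, 180) and rotate(2, -90) lands elsewhere
initial: joint angles (θ0=0°, θ1=0°, θ2=180°)
t=1 rotate(2, 180) ⇒ joint angles (θ0=0°, θ1=0°, θ2=0°)
t=2 rotate(2, -90) ⇒ joint angles (θ0=0°, θ1=0°, θ2=270°)
uniquely the one of 49 2-step routes that fits.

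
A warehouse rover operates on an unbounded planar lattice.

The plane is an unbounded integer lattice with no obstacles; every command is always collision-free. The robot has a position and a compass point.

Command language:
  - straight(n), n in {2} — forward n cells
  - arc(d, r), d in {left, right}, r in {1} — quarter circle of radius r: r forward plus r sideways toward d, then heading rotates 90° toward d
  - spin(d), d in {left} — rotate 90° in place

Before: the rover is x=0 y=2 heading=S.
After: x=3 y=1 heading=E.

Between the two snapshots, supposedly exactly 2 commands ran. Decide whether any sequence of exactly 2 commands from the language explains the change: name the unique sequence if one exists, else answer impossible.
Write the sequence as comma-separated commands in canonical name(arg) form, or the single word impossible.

key: cell and facing (now E) both changed — the 2 commands mix motion and turning
begin: x=0 y=2 heading=S
1. arc(left, 1) → x=1 y=1 heading=E
2. straight(2) → x=3 y=1 heading=E
uniquely the one of 16 2-step routes that fits.

arc(left, 1), straight(2)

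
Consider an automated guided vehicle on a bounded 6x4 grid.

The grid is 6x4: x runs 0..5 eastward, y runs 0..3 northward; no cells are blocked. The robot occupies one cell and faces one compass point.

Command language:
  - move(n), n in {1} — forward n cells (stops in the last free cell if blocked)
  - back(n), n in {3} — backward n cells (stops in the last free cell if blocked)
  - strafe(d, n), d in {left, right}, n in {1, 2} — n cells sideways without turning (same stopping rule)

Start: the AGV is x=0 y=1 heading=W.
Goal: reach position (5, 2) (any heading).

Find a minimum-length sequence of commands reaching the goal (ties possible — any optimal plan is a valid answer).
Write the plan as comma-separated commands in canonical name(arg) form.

strafe(right, 1), back(3), back(3)

start: x=0 y=1 heading=W
1. strafe(right, 1) → x=0 y=2 heading=W
2. back(3) → x=3 y=2 heading=W
3. back(3) → x=5 y=2 heading=W
minimal: 3 command(s), checked below 3.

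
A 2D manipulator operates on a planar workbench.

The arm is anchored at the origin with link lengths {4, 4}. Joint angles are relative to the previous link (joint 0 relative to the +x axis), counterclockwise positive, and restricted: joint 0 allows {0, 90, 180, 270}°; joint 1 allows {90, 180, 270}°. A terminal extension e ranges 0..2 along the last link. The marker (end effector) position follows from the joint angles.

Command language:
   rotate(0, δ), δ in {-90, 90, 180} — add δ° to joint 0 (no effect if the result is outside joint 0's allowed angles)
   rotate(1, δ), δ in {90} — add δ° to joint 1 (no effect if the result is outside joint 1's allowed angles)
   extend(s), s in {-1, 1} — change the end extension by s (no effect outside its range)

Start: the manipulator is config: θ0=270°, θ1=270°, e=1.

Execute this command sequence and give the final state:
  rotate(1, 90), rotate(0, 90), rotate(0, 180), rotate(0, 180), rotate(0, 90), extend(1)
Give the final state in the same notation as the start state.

begin: config: θ0=270°, θ1=270°, e=1
1. rotate(1, 90) → config: θ0=270°, θ1=270°, e=1
2. rotate(0, 90) → config: θ0=0°, θ1=270°, e=1
3. rotate(0, 180) → config: θ0=180°, θ1=270°, e=1
4. rotate(0, 180) → config: θ0=0°, θ1=270°, e=1
5. rotate(0, 90) → config: θ0=90°, θ1=270°, e=1
6. extend(1) → config: θ0=90°, θ1=270°, e=2

config: θ0=90°, θ1=270°, e=2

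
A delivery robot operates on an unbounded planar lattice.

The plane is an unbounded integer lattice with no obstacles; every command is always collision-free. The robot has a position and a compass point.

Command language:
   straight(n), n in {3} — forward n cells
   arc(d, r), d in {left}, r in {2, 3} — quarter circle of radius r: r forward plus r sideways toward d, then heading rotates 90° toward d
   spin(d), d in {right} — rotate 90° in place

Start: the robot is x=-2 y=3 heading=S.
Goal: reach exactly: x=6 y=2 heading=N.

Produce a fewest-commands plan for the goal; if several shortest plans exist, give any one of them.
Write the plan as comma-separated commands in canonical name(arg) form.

t0: x=-2 y=3 heading=S
step 1 (arc(left, 3)): x=1 y=0 heading=E
step 2 (straight(3)): x=4 y=0 heading=E
step 3 (arc(left, 2)): x=6 y=2 heading=N
nothing shorter than 3 reaches the goal.

arc(left, 3), straight(3), arc(left, 2)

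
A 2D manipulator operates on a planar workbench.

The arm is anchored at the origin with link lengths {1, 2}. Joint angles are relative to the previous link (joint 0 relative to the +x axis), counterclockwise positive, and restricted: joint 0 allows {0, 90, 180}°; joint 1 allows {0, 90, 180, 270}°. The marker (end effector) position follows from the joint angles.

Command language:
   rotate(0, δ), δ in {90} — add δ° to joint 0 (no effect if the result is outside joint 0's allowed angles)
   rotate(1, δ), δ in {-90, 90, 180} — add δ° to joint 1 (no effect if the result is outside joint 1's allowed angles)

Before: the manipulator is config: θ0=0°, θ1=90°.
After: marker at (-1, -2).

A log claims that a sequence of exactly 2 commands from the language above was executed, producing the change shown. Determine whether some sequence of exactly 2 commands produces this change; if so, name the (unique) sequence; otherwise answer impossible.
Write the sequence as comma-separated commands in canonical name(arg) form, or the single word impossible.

initial: config: θ0=0°, θ1=90°
t=1 rotate(0, 90) ⇒ config: θ0=90°, θ1=90°
t=2 rotate(0, 90) ⇒ config: θ0=180°, θ1=90°
no rival 2-sequence matches.

rotate(0, 90), rotate(0, 90)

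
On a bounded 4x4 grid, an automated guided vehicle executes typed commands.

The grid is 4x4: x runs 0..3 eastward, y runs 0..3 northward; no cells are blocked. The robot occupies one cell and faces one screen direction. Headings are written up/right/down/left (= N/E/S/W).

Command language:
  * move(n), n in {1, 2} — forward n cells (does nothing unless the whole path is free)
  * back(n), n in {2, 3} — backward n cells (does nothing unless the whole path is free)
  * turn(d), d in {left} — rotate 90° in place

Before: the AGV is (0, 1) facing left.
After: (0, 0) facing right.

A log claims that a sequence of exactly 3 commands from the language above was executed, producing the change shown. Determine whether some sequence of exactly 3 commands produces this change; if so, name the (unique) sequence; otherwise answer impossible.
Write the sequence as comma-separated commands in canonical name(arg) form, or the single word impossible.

key: cell and facing (now E) both changed — the 3 commands mix motion and turning
initial: (0, 1) facing left
[1] after turn(left): (0, 1) facing down
[2] after move(1): (0, 0) facing down
[3] after turn(left): (0, 0) facing right
uniquely the one of 125 3-step routes that fits.

turn(left), move(1), turn(left)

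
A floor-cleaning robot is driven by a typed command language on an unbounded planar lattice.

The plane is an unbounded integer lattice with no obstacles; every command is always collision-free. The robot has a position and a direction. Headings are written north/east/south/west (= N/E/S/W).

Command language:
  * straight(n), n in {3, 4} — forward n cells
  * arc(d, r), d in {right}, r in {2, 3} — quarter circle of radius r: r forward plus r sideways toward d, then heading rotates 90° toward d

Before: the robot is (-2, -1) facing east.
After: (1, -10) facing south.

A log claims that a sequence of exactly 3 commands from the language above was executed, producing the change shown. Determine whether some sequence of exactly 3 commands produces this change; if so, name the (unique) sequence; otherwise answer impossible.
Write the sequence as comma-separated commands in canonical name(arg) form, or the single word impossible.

key: running straight(3) before arc(right, 3) would end elsewhere — order is forced
begin: (-2, -1) facing east
t=1 arc(right, 3) ⇒ (1, -4) facing south
t=2 straight(3) ⇒ (1, -7) facing south
t=3 straight(3) ⇒ (1, -10) facing south
no other 3-command option fits: unique.

arc(right, 3), straight(3), straight(3)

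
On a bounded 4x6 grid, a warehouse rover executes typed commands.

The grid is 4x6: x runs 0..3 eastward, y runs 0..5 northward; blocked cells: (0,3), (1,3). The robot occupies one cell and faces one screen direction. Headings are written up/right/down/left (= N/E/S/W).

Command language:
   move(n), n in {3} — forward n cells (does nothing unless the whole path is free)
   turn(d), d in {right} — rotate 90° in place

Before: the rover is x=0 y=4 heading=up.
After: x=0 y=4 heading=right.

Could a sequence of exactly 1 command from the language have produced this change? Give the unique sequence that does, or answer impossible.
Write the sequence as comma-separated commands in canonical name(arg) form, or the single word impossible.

key: (0,4) unchanged — the single command moves nothing
initial: x=0 y=4 heading=up
step 1 (turn(right)): x=0 y=4 heading=right
all 2 alternatives checked — unique.

turn(right)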